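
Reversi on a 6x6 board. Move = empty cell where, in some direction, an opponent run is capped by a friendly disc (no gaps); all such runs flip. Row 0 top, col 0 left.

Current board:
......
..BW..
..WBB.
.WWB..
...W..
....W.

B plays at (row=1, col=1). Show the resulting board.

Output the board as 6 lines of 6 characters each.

Place B at (1,1); scan 8 dirs for brackets.
Dir NW: first cell '.' (not opp) -> no flip
Dir N: first cell '.' (not opp) -> no flip
Dir NE: first cell '.' (not opp) -> no flip
Dir W: first cell '.' (not opp) -> no flip
Dir E: first cell 'B' (not opp) -> no flip
Dir SW: first cell '.' (not opp) -> no flip
Dir S: first cell '.' (not opp) -> no flip
Dir SE: opp run (2,2) capped by B -> flip
All flips: (2,2)

Answer: ......
.BBW..
..BBB.
.WWB..
...W..
....W.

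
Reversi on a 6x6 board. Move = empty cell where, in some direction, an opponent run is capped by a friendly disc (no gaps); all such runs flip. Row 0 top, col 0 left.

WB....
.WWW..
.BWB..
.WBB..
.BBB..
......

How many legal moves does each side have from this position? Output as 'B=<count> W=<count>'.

-- B to move --
(0,2): flips 2 -> legal
(0,3): flips 2 -> legal
(0,4): no bracket -> illegal
(1,0): no bracket -> illegal
(1,4): no bracket -> illegal
(2,0): flips 1 -> legal
(2,4): no bracket -> illegal
(3,0): flips 1 -> legal
(4,0): no bracket -> illegal
B mobility = 4
-- W to move --
(0,2): flips 1 -> legal
(1,0): no bracket -> illegal
(1,4): no bracket -> illegal
(2,0): flips 1 -> legal
(2,4): flips 1 -> legal
(3,0): flips 1 -> legal
(3,4): flips 3 -> legal
(4,0): no bracket -> illegal
(4,4): flips 1 -> legal
(5,0): no bracket -> illegal
(5,1): flips 1 -> legal
(5,2): flips 2 -> legal
(5,3): flips 4 -> legal
(5,4): no bracket -> illegal
W mobility = 9

Answer: B=4 W=9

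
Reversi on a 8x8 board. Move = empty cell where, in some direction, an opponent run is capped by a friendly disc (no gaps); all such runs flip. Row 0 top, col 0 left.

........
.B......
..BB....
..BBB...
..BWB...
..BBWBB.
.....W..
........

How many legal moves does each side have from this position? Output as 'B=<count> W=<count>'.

Answer: B=4 W=11

Derivation:
-- B to move --
(4,5): no bracket -> illegal
(6,3): no bracket -> illegal
(6,4): flips 1 -> legal
(6,6): no bracket -> illegal
(7,4): flips 1 -> legal
(7,5): flips 1 -> legal
(7,6): flips 3 -> legal
B mobility = 4
-- W to move --
(0,0): no bracket -> illegal
(0,1): no bracket -> illegal
(0,2): no bracket -> illegal
(1,0): no bracket -> illegal
(1,2): no bracket -> illegal
(1,3): flips 2 -> legal
(1,4): no bracket -> illegal
(2,0): no bracket -> illegal
(2,1): flips 1 -> legal
(2,4): flips 2 -> legal
(2,5): flips 1 -> legal
(3,1): no bracket -> illegal
(3,5): no bracket -> illegal
(4,1): flips 1 -> legal
(4,5): flips 2 -> legal
(4,6): no bracket -> illegal
(4,7): flips 1 -> legal
(5,1): flips 2 -> legal
(5,7): flips 2 -> legal
(6,1): flips 1 -> legal
(6,2): no bracket -> illegal
(6,3): flips 1 -> legal
(6,4): no bracket -> illegal
(6,6): no bracket -> illegal
(6,7): no bracket -> illegal
W mobility = 11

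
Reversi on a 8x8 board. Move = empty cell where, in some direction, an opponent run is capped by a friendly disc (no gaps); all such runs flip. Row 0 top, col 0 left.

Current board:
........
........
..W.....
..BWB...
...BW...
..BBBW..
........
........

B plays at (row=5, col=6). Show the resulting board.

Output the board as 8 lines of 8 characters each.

Place B at (5,6); scan 8 dirs for brackets.
Dir NW: first cell '.' (not opp) -> no flip
Dir N: first cell '.' (not opp) -> no flip
Dir NE: first cell '.' (not opp) -> no flip
Dir W: opp run (5,5) capped by B -> flip
Dir E: first cell '.' (not opp) -> no flip
Dir SW: first cell '.' (not opp) -> no flip
Dir S: first cell '.' (not opp) -> no flip
Dir SE: first cell '.' (not opp) -> no flip
All flips: (5,5)

Answer: ........
........
..W.....
..BWB...
...BW...
..BBBBB.
........
........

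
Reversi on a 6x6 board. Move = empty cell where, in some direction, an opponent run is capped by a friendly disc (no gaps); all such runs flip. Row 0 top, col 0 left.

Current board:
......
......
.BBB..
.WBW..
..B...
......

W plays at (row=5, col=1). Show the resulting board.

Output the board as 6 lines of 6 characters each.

Place W at (5,1); scan 8 dirs for brackets.
Dir NW: first cell '.' (not opp) -> no flip
Dir N: first cell '.' (not opp) -> no flip
Dir NE: opp run (4,2) capped by W -> flip
Dir W: first cell '.' (not opp) -> no flip
Dir E: first cell '.' (not opp) -> no flip
Dir SW: edge -> no flip
Dir S: edge -> no flip
Dir SE: edge -> no flip
All flips: (4,2)

Answer: ......
......
.BBB..
.WBW..
..W...
.W....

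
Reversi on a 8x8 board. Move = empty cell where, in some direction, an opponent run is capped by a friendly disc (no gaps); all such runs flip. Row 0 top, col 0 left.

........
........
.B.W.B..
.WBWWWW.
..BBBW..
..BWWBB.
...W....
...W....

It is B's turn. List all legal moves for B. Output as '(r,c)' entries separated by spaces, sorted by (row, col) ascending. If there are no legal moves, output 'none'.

(1,2): flips 3 -> legal
(1,3): flips 2 -> legal
(1,4): flips 1 -> legal
(2,0): flips 1 -> legal
(2,2): flips 1 -> legal
(2,4): flips 2 -> legal
(2,6): flips 1 -> legal
(2,7): no bracket -> illegal
(3,0): flips 1 -> legal
(3,7): flips 4 -> legal
(4,0): no bracket -> illegal
(4,1): flips 1 -> legal
(4,6): flips 1 -> legal
(4,7): flips 1 -> legal
(6,2): flips 1 -> legal
(6,4): flips 2 -> legal
(6,5): flips 1 -> legal
(7,2): no bracket -> illegal
(7,4): flips 1 -> legal

Answer: (1,2) (1,3) (1,4) (2,0) (2,2) (2,4) (2,6) (3,0) (3,7) (4,1) (4,6) (4,7) (6,2) (6,4) (6,5) (7,4)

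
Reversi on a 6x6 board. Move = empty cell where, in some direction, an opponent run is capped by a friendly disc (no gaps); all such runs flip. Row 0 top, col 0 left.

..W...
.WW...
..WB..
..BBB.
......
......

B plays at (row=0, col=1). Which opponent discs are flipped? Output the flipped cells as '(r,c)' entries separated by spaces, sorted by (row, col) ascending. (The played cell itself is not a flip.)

Answer: (1,2)

Derivation:
Dir NW: edge -> no flip
Dir N: edge -> no flip
Dir NE: edge -> no flip
Dir W: first cell '.' (not opp) -> no flip
Dir E: opp run (0,2), next='.' -> no flip
Dir SW: first cell '.' (not opp) -> no flip
Dir S: opp run (1,1), next='.' -> no flip
Dir SE: opp run (1,2) capped by B -> flip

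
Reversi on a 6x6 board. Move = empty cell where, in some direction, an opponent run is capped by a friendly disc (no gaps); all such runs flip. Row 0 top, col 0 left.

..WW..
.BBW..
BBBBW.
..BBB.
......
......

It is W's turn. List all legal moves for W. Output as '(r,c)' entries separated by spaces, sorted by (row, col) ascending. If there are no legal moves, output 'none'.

Answer: (1,0) (3,0) (3,1) (4,2) (4,3) (4,4)

Derivation:
(0,0): no bracket -> illegal
(0,1): no bracket -> illegal
(1,0): flips 2 -> legal
(1,4): no bracket -> illegal
(2,5): no bracket -> illegal
(3,0): flips 2 -> legal
(3,1): flips 1 -> legal
(3,5): no bracket -> illegal
(4,1): no bracket -> illegal
(4,2): flips 4 -> legal
(4,3): flips 2 -> legal
(4,4): flips 1 -> legal
(4,5): no bracket -> illegal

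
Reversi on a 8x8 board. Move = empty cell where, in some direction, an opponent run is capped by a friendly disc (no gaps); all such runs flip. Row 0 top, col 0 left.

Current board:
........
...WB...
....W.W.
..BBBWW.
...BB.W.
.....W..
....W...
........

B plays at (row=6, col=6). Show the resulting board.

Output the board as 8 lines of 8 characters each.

Answer: ........
...WB...
....W.W.
..BBBWW.
...BB.W.
.....B..
....W.B.
........

Derivation:
Place B at (6,6); scan 8 dirs for brackets.
Dir NW: opp run (5,5) capped by B -> flip
Dir N: first cell '.' (not opp) -> no flip
Dir NE: first cell '.' (not opp) -> no flip
Dir W: first cell '.' (not opp) -> no flip
Dir E: first cell '.' (not opp) -> no flip
Dir SW: first cell '.' (not opp) -> no flip
Dir S: first cell '.' (not opp) -> no flip
Dir SE: first cell '.' (not opp) -> no flip
All flips: (5,5)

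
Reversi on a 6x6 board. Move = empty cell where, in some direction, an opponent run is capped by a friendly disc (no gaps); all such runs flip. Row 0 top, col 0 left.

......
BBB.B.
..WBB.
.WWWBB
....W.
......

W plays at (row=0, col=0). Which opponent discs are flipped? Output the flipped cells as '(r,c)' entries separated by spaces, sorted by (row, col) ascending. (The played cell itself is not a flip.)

Dir NW: edge -> no flip
Dir N: edge -> no flip
Dir NE: edge -> no flip
Dir W: edge -> no flip
Dir E: first cell '.' (not opp) -> no flip
Dir SW: edge -> no flip
Dir S: opp run (1,0), next='.' -> no flip
Dir SE: opp run (1,1) capped by W -> flip

Answer: (1,1)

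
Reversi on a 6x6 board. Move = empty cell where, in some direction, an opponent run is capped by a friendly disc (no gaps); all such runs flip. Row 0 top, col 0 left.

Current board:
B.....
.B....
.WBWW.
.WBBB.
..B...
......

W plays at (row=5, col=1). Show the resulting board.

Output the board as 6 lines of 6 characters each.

Place W at (5,1); scan 8 dirs for brackets.
Dir NW: first cell '.' (not opp) -> no flip
Dir N: first cell '.' (not opp) -> no flip
Dir NE: opp run (4,2) (3,3) capped by W -> flip
Dir W: first cell '.' (not opp) -> no flip
Dir E: first cell '.' (not opp) -> no flip
Dir SW: edge -> no flip
Dir S: edge -> no flip
Dir SE: edge -> no flip
All flips: (3,3) (4,2)

Answer: B.....
.B....
.WBWW.
.WBWB.
..W...
.W....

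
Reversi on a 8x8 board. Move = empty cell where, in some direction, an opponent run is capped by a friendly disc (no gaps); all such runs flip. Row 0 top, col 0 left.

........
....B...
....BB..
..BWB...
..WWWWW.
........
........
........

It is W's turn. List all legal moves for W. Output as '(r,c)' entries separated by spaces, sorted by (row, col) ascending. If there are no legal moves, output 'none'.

(0,3): no bracket -> illegal
(0,4): flips 3 -> legal
(0,5): no bracket -> illegal
(1,3): no bracket -> illegal
(1,5): flips 1 -> legal
(1,6): flips 2 -> legal
(2,1): flips 1 -> legal
(2,2): flips 1 -> legal
(2,3): flips 1 -> legal
(2,6): no bracket -> illegal
(3,1): flips 1 -> legal
(3,5): flips 1 -> legal
(3,6): no bracket -> illegal
(4,1): no bracket -> illegal

Answer: (0,4) (1,5) (1,6) (2,1) (2,2) (2,3) (3,1) (3,5)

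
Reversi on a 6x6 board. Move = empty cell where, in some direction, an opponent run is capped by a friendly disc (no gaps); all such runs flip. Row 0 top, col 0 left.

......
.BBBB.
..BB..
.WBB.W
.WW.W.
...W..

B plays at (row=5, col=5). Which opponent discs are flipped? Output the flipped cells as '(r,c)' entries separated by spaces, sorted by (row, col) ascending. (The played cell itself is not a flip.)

Dir NW: opp run (4,4) capped by B -> flip
Dir N: first cell '.' (not opp) -> no flip
Dir NE: edge -> no flip
Dir W: first cell '.' (not opp) -> no flip
Dir E: edge -> no flip
Dir SW: edge -> no flip
Dir S: edge -> no flip
Dir SE: edge -> no flip

Answer: (4,4)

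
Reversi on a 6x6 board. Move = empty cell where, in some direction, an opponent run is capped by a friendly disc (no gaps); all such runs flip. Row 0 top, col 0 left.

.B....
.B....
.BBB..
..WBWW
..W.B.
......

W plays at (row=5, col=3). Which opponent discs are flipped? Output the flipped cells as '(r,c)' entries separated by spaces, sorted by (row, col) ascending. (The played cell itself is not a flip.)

Answer: (4,4)

Derivation:
Dir NW: first cell 'W' (not opp) -> no flip
Dir N: first cell '.' (not opp) -> no flip
Dir NE: opp run (4,4) capped by W -> flip
Dir W: first cell '.' (not opp) -> no flip
Dir E: first cell '.' (not opp) -> no flip
Dir SW: edge -> no flip
Dir S: edge -> no flip
Dir SE: edge -> no flip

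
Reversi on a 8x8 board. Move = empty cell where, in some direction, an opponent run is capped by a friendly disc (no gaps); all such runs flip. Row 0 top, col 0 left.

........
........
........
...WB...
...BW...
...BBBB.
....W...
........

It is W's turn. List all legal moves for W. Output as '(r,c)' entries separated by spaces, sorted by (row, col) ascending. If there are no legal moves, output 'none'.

Answer: (2,4) (3,5) (4,2) (4,6) (6,2) (6,3) (6,6)

Derivation:
(2,3): no bracket -> illegal
(2,4): flips 1 -> legal
(2,5): no bracket -> illegal
(3,2): no bracket -> illegal
(3,5): flips 1 -> legal
(4,2): flips 2 -> legal
(4,5): no bracket -> illegal
(4,6): flips 1 -> legal
(4,7): no bracket -> illegal
(5,2): no bracket -> illegal
(5,7): no bracket -> illegal
(6,2): flips 1 -> legal
(6,3): flips 2 -> legal
(6,5): no bracket -> illegal
(6,6): flips 1 -> legal
(6,7): no bracket -> illegal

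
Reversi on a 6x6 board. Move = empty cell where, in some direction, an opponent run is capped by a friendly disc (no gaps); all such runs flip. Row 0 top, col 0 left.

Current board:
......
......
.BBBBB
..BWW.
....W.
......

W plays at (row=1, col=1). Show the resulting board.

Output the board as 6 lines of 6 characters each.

Answer: ......
.W....
.BWBBB
..BWW.
....W.
......

Derivation:
Place W at (1,1); scan 8 dirs for brackets.
Dir NW: first cell '.' (not opp) -> no flip
Dir N: first cell '.' (not opp) -> no flip
Dir NE: first cell '.' (not opp) -> no flip
Dir W: first cell '.' (not opp) -> no flip
Dir E: first cell '.' (not opp) -> no flip
Dir SW: first cell '.' (not opp) -> no flip
Dir S: opp run (2,1), next='.' -> no flip
Dir SE: opp run (2,2) capped by W -> flip
All flips: (2,2)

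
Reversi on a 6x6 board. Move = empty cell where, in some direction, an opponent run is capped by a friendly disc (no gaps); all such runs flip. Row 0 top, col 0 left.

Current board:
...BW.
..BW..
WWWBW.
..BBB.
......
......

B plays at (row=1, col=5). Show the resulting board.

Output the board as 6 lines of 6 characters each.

Place B at (1,5); scan 8 dirs for brackets.
Dir NW: opp run (0,4), next=edge -> no flip
Dir N: first cell '.' (not opp) -> no flip
Dir NE: edge -> no flip
Dir W: first cell '.' (not opp) -> no flip
Dir E: edge -> no flip
Dir SW: opp run (2,4) capped by B -> flip
Dir S: first cell '.' (not opp) -> no flip
Dir SE: edge -> no flip
All flips: (2,4)

Answer: ...BW.
..BW.B
WWWBB.
..BBB.
......
......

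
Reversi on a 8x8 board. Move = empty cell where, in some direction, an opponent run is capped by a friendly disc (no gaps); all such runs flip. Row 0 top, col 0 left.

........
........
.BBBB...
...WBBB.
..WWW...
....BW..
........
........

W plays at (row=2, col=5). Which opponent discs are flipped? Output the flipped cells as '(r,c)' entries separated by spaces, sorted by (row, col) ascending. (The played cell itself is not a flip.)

Answer: (3,4)

Derivation:
Dir NW: first cell '.' (not opp) -> no flip
Dir N: first cell '.' (not opp) -> no flip
Dir NE: first cell '.' (not opp) -> no flip
Dir W: opp run (2,4) (2,3) (2,2) (2,1), next='.' -> no flip
Dir E: first cell '.' (not opp) -> no flip
Dir SW: opp run (3,4) capped by W -> flip
Dir S: opp run (3,5), next='.' -> no flip
Dir SE: opp run (3,6), next='.' -> no flip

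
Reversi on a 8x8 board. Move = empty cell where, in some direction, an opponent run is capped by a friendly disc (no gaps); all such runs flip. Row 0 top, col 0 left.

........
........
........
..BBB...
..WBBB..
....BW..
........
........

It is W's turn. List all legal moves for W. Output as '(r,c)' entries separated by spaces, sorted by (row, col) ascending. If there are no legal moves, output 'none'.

Answer: (2,2) (2,4) (3,5) (4,6) (5,3)

Derivation:
(2,1): no bracket -> illegal
(2,2): flips 3 -> legal
(2,3): no bracket -> illegal
(2,4): flips 1 -> legal
(2,5): no bracket -> illegal
(3,1): no bracket -> illegal
(3,5): flips 1 -> legal
(3,6): no bracket -> illegal
(4,1): no bracket -> illegal
(4,6): flips 3 -> legal
(5,2): no bracket -> illegal
(5,3): flips 1 -> legal
(5,6): no bracket -> illegal
(6,3): no bracket -> illegal
(6,4): no bracket -> illegal
(6,5): no bracket -> illegal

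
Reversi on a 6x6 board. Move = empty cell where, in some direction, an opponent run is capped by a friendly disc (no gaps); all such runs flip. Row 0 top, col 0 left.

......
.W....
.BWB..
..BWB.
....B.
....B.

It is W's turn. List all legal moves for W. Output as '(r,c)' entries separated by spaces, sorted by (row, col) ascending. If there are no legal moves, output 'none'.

(1,0): no bracket -> illegal
(1,2): no bracket -> illegal
(1,3): flips 1 -> legal
(1,4): no bracket -> illegal
(2,0): flips 1 -> legal
(2,4): flips 1 -> legal
(2,5): no bracket -> illegal
(3,0): no bracket -> illegal
(3,1): flips 2 -> legal
(3,5): flips 1 -> legal
(4,1): no bracket -> illegal
(4,2): flips 1 -> legal
(4,3): no bracket -> illegal
(4,5): no bracket -> illegal
(5,3): no bracket -> illegal
(5,5): flips 1 -> legal

Answer: (1,3) (2,0) (2,4) (3,1) (3,5) (4,2) (5,5)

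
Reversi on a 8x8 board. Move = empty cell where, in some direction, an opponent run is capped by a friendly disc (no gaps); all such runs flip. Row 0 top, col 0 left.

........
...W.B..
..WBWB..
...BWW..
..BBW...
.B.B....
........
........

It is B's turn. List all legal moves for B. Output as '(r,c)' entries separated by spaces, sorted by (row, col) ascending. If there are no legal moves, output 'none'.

Answer: (0,3) (1,1) (2,1) (2,6) (3,6) (4,5) (5,5)

Derivation:
(0,2): no bracket -> illegal
(0,3): flips 1 -> legal
(0,4): no bracket -> illegal
(1,1): flips 1 -> legal
(1,2): no bracket -> illegal
(1,4): no bracket -> illegal
(2,1): flips 1 -> legal
(2,6): flips 2 -> legal
(3,1): no bracket -> illegal
(3,2): no bracket -> illegal
(3,6): flips 2 -> legal
(4,5): flips 3 -> legal
(4,6): no bracket -> illegal
(5,4): no bracket -> illegal
(5,5): flips 1 -> legal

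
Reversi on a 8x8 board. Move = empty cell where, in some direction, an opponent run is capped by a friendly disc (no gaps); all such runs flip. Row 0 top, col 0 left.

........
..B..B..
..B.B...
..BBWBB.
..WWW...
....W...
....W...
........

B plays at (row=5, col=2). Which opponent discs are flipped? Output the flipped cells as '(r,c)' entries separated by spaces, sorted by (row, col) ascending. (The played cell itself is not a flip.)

Dir NW: first cell '.' (not opp) -> no flip
Dir N: opp run (4,2) capped by B -> flip
Dir NE: opp run (4,3) (3,4), next='.' -> no flip
Dir W: first cell '.' (not opp) -> no flip
Dir E: first cell '.' (not opp) -> no flip
Dir SW: first cell '.' (not opp) -> no flip
Dir S: first cell '.' (not opp) -> no flip
Dir SE: first cell '.' (not opp) -> no flip

Answer: (4,2)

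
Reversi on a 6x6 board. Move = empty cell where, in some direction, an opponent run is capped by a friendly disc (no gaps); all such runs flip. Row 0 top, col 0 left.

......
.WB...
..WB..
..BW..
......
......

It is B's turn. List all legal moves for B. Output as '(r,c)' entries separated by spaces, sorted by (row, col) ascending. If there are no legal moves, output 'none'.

(0,0): no bracket -> illegal
(0,1): no bracket -> illegal
(0,2): no bracket -> illegal
(1,0): flips 1 -> legal
(1,3): no bracket -> illegal
(2,0): no bracket -> illegal
(2,1): flips 1 -> legal
(2,4): no bracket -> illegal
(3,1): no bracket -> illegal
(3,4): flips 1 -> legal
(4,2): no bracket -> illegal
(4,3): flips 1 -> legal
(4,4): no bracket -> illegal

Answer: (1,0) (2,1) (3,4) (4,3)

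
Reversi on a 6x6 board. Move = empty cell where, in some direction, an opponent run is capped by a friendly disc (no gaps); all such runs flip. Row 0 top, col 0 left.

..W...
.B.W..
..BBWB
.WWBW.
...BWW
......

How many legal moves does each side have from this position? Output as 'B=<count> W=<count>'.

Answer: B=10 W=9

Derivation:
-- B to move --
(0,1): no bracket -> illegal
(0,3): flips 1 -> legal
(0,4): flips 1 -> legal
(1,2): no bracket -> illegal
(1,4): no bracket -> illegal
(1,5): flips 1 -> legal
(2,0): no bracket -> illegal
(2,1): flips 1 -> legal
(3,0): flips 2 -> legal
(3,5): flips 1 -> legal
(4,0): flips 1 -> legal
(4,1): flips 1 -> legal
(4,2): flips 1 -> legal
(5,3): no bracket -> illegal
(5,4): no bracket -> illegal
(5,5): flips 1 -> legal
B mobility = 10
-- W to move --
(0,0): flips 3 -> legal
(0,1): no bracket -> illegal
(1,0): no bracket -> illegal
(1,2): flips 2 -> legal
(1,4): flips 1 -> legal
(1,5): no bracket -> illegal
(2,0): flips 1 -> legal
(2,1): flips 2 -> legal
(3,5): no bracket -> illegal
(4,2): flips 2 -> legal
(5,2): flips 1 -> legal
(5,3): flips 3 -> legal
(5,4): flips 1 -> legal
W mobility = 9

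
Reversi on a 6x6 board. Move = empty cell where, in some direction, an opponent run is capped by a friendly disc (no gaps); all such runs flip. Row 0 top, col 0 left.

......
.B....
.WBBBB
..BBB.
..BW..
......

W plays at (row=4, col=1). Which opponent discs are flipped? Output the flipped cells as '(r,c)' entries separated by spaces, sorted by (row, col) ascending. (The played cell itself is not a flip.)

Dir NW: first cell '.' (not opp) -> no flip
Dir N: first cell '.' (not opp) -> no flip
Dir NE: opp run (3,2) (2,3), next='.' -> no flip
Dir W: first cell '.' (not opp) -> no flip
Dir E: opp run (4,2) capped by W -> flip
Dir SW: first cell '.' (not opp) -> no flip
Dir S: first cell '.' (not opp) -> no flip
Dir SE: first cell '.' (not opp) -> no flip

Answer: (4,2)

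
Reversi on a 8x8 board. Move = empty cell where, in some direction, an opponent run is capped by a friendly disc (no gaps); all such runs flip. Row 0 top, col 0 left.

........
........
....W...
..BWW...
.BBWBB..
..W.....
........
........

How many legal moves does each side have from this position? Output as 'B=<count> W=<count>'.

Answer: B=8 W=10

Derivation:
-- B to move --
(1,3): no bracket -> illegal
(1,4): flips 2 -> legal
(1,5): flips 2 -> legal
(2,2): flips 1 -> legal
(2,3): flips 1 -> legal
(2,5): no bracket -> illegal
(3,5): flips 2 -> legal
(5,1): no bracket -> illegal
(5,3): no bracket -> illegal
(5,4): flips 1 -> legal
(6,1): no bracket -> illegal
(6,2): flips 1 -> legal
(6,3): flips 1 -> legal
B mobility = 8
-- W to move --
(2,1): flips 1 -> legal
(2,2): flips 2 -> legal
(2,3): no bracket -> illegal
(3,0): flips 1 -> legal
(3,1): flips 1 -> legal
(3,5): no bracket -> illegal
(3,6): no bracket -> illegal
(4,0): flips 2 -> legal
(4,6): flips 2 -> legal
(5,0): no bracket -> illegal
(5,1): flips 1 -> legal
(5,3): no bracket -> illegal
(5,4): flips 1 -> legal
(5,5): flips 1 -> legal
(5,6): flips 1 -> legal
W mobility = 10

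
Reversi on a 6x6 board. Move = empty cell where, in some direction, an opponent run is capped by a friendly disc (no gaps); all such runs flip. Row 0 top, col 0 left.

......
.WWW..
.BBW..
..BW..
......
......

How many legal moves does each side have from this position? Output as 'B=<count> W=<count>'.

-- B to move --
(0,0): flips 1 -> legal
(0,1): flips 1 -> legal
(0,2): flips 1 -> legal
(0,3): flips 1 -> legal
(0,4): flips 1 -> legal
(1,0): no bracket -> illegal
(1,4): flips 1 -> legal
(2,0): no bracket -> illegal
(2,4): flips 1 -> legal
(3,4): flips 1 -> legal
(4,2): no bracket -> illegal
(4,3): no bracket -> illegal
(4,4): flips 1 -> legal
B mobility = 9
-- W to move --
(1,0): no bracket -> illegal
(2,0): flips 2 -> legal
(3,0): flips 1 -> legal
(3,1): flips 3 -> legal
(4,1): flips 1 -> legal
(4,2): flips 2 -> legal
(4,3): no bracket -> illegal
W mobility = 5

Answer: B=9 W=5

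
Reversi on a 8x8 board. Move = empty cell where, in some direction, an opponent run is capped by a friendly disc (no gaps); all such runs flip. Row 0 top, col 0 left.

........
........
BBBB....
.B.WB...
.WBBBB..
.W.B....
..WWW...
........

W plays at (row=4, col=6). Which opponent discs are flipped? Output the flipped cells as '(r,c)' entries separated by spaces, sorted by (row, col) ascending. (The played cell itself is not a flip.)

Answer: (4,2) (4,3) (4,4) (4,5)

Derivation:
Dir NW: first cell '.' (not opp) -> no flip
Dir N: first cell '.' (not opp) -> no flip
Dir NE: first cell '.' (not opp) -> no flip
Dir W: opp run (4,5) (4,4) (4,3) (4,2) capped by W -> flip
Dir E: first cell '.' (not opp) -> no flip
Dir SW: first cell '.' (not opp) -> no flip
Dir S: first cell '.' (not opp) -> no flip
Dir SE: first cell '.' (not opp) -> no flip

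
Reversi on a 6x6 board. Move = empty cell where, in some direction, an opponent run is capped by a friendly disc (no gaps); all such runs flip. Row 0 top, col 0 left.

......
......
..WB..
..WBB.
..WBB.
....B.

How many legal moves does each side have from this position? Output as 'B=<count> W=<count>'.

-- B to move --
(1,1): flips 1 -> legal
(1,2): no bracket -> illegal
(1,3): no bracket -> illegal
(2,1): flips 2 -> legal
(3,1): flips 1 -> legal
(4,1): flips 2 -> legal
(5,1): flips 1 -> legal
(5,2): no bracket -> illegal
(5,3): no bracket -> illegal
B mobility = 5
-- W to move --
(1,2): no bracket -> illegal
(1,3): no bracket -> illegal
(1,4): flips 1 -> legal
(2,4): flips 2 -> legal
(2,5): no bracket -> illegal
(3,5): flips 2 -> legal
(4,5): flips 2 -> legal
(5,2): no bracket -> illegal
(5,3): no bracket -> illegal
(5,5): flips 2 -> legal
W mobility = 5

Answer: B=5 W=5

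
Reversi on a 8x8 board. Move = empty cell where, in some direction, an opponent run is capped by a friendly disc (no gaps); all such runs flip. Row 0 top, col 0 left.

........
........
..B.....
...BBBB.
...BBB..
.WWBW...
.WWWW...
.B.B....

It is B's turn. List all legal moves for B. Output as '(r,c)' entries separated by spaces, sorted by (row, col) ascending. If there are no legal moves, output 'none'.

Answer: (4,0) (4,1) (5,0) (5,5) (6,5) (7,0) (7,2) (7,4) (7,5)

Derivation:
(4,0): flips 2 -> legal
(4,1): flips 2 -> legal
(4,2): no bracket -> illegal
(5,0): flips 2 -> legal
(5,5): flips 2 -> legal
(6,0): no bracket -> illegal
(6,5): flips 1 -> legal
(7,0): flips 2 -> legal
(7,2): flips 2 -> legal
(7,4): flips 2 -> legal
(7,5): flips 1 -> legal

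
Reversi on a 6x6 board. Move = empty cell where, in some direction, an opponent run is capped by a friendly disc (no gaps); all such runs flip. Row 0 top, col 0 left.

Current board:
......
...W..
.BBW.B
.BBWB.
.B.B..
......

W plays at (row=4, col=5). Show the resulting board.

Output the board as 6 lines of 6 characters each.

Answer: ......
...W..
.BBW.B
.BBWW.
.B.B.W
......

Derivation:
Place W at (4,5); scan 8 dirs for brackets.
Dir NW: opp run (3,4) capped by W -> flip
Dir N: first cell '.' (not opp) -> no flip
Dir NE: edge -> no flip
Dir W: first cell '.' (not opp) -> no flip
Dir E: edge -> no flip
Dir SW: first cell '.' (not opp) -> no flip
Dir S: first cell '.' (not opp) -> no flip
Dir SE: edge -> no flip
All flips: (3,4)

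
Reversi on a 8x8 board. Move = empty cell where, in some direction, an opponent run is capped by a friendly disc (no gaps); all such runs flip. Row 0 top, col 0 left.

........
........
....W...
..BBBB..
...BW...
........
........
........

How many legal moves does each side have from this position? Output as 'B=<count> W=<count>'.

Answer: B=7 W=4

Derivation:
-- B to move --
(1,3): flips 1 -> legal
(1,4): flips 1 -> legal
(1,5): flips 1 -> legal
(2,3): no bracket -> illegal
(2,5): no bracket -> illegal
(4,5): flips 1 -> legal
(5,3): flips 1 -> legal
(5,4): flips 1 -> legal
(5,5): flips 1 -> legal
B mobility = 7
-- W to move --
(2,1): no bracket -> illegal
(2,2): flips 1 -> legal
(2,3): no bracket -> illegal
(2,5): no bracket -> illegal
(2,6): flips 1 -> legal
(3,1): no bracket -> illegal
(3,6): no bracket -> illegal
(4,1): no bracket -> illegal
(4,2): flips 2 -> legal
(4,5): no bracket -> illegal
(4,6): flips 1 -> legal
(5,2): no bracket -> illegal
(5,3): no bracket -> illegal
(5,4): no bracket -> illegal
W mobility = 4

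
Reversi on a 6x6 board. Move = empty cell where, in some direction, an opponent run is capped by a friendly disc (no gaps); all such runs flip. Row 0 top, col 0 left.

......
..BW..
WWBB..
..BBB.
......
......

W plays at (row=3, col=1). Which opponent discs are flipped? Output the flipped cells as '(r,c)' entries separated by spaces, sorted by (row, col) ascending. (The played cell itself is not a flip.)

Answer: (2,2)

Derivation:
Dir NW: first cell 'W' (not opp) -> no flip
Dir N: first cell 'W' (not opp) -> no flip
Dir NE: opp run (2,2) capped by W -> flip
Dir W: first cell '.' (not opp) -> no flip
Dir E: opp run (3,2) (3,3) (3,4), next='.' -> no flip
Dir SW: first cell '.' (not opp) -> no flip
Dir S: first cell '.' (not opp) -> no flip
Dir SE: first cell '.' (not opp) -> no flip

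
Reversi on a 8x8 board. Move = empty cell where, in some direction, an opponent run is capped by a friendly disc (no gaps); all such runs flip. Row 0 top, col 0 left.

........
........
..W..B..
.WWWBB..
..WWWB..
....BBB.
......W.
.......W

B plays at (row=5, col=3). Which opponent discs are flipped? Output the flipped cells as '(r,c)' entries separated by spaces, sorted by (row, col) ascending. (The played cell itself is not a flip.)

Dir NW: opp run (4,2) (3,1), next='.' -> no flip
Dir N: opp run (4,3) (3,3), next='.' -> no flip
Dir NE: opp run (4,4) capped by B -> flip
Dir W: first cell '.' (not opp) -> no flip
Dir E: first cell 'B' (not opp) -> no flip
Dir SW: first cell '.' (not opp) -> no flip
Dir S: first cell '.' (not opp) -> no flip
Dir SE: first cell '.' (not opp) -> no flip

Answer: (4,4)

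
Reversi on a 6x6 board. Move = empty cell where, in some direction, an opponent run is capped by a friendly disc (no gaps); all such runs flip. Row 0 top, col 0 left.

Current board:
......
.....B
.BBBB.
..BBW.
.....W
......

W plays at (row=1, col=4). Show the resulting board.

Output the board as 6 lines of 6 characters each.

Answer: ......
....WB
.BBBW.
..BBW.
.....W
......

Derivation:
Place W at (1,4); scan 8 dirs for brackets.
Dir NW: first cell '.' (not opp) -> no flip
Dir N: first cell '.' (not opp) -> no flip
Dir NE: first cell '.' (not opp) -> no flip
Dir W: first cell '.' (not opp) -> no flip
Dir E: opp run (1,5), next=edge -> no flip
Dir SW: opp run (2,3) (3,2), next='.' -> no flip
Dir S: opp run (2,4) capped by W -> flip
Dir SE: first cell '.' (not opp) -> no flip
All flips: (2,4)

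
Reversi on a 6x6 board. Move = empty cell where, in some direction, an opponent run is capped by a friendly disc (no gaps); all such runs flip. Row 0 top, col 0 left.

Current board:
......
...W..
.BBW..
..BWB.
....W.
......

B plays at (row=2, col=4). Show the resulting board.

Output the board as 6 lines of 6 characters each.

Answer: ......
...W..
.BBBB.
..BWB.
....W.
......

Derivation:
Place B at (2,4); scan 8 dirs for brackets.
Dir NW: opp run (1,3), next='.' -> no flip
Dir N: first cell '.' (not opp) -> no flip
Dir NE: first cell '.' (not opp) -> no flip
Dir W: opp run (2,3) capped by B -> flip
Dir E: first cell '.' (not opp) -> no flip
Dir SW: opp run (3,3), next='.' -> no flip
Dir S: first cell 'B' (not opp) -> no flip
Dir SE: first cell '.' (not opp) -> no flip
All flips: (2,3)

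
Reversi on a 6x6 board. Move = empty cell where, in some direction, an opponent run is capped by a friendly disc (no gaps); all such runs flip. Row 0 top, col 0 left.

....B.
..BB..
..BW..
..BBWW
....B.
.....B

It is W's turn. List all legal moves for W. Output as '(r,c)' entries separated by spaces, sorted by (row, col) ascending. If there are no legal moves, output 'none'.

(0,1): flips 1 -> legal
(0,2): no bracket -> illegal
(0,3): flips 1 -> legal
(0,5): no bracket -> illegal
(1,1): no bracket -> illegal
(1,4): no bracket -> illegal
(1,5): no bracket -> illegal
(2,1): flips 1 -> legal
(2,4): no bracket -> illegal
(3,1): flips 2 -> legal
(4,1): flips 1 -> legal
(4,2): no bracket -> illegal
(4,3): flips 1 -> legal
(4,5): no bracket -> illegal
(5,3): flips 1 -> legal
(5,4): flips 1 -> legal

Answer: (0,1) (0,3) (2,1) (3,1) (4,1) (4,3) (5,3) (5,4)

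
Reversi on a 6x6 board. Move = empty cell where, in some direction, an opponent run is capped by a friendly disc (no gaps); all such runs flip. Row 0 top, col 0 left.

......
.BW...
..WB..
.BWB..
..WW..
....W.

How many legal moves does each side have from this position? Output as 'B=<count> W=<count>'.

-- B to move --
(0,1): flips 1 -> legal
(0,2): no bracket -> illegal
(0,3): no bracket -> illegal
(1,3): flips 2 -> legal
(2,1): flips 1 -> legal
(3,4): no bracket -> illegal
(4,1): flips 1 -> legal
(4,4): no bracket -> illegal
(4,5): no bracket -> illegal
(5,1): flips 1 -> legal
(5,2): no bracket -> illegal
(5,3): flips 2 -> legal
(5,5): no bracket -> illegal
B mobility = 6
-- W to move --
(0,0): flips 1 -> legal
(0,1): no bracket -> illegal
(0,2): no bracket -> illegal
(1,0): flips 1 -> legal
(1,3): flips 2 -> legal
(1,4): flips 1 -> legal
(2,0): flips 1 -> legal
(2,1): no bracket -> illegal
(2,4): flips 2 -> legal
(3,0): flips 1 -> legal
(3,4): flips 2 -> legal
(4,0): flips 1 -> legal
(4,1): no bracket -> illegal
(4,4): flips 1 -> legal
W mobility = 10

Answer: B=6 W=10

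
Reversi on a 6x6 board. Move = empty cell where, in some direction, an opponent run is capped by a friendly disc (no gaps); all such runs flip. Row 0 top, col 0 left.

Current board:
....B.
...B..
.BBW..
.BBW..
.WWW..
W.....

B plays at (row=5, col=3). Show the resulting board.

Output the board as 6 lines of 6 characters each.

Answer: ....B.
...B..
.BBB..
.BBB..
.WBB..
W..B..

Derivation:
Place B at (5,3); scan 8 dirs for brackets.
Dir NW: opp run (4,2) capped by B -> flip
Dir N: opp run (4,3) (3,3) (2,3) capped by B -> flip
Dir NE: first cell '.' (not opp) -> no flip
Dir W: first cell '.' (not opp) -> no flip
Dir E: first cell '.' (not opp) -> no flip
Dir SW: edge -> no flip
Dir S: edge -> no flip
Dir SE: edge -> no flip
All flips: (2,3) (3,3) (4,2) (4,3)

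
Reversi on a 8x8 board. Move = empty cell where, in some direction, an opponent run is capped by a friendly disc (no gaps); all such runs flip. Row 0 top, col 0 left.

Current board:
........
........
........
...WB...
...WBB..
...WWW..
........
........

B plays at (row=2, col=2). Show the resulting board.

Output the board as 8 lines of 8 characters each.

Place B at (2,2); scan 8 dirs for brackets.
Dir NW: first cell '.' (not opp) -> no flip
Dir N: first cell '.' (not opp) -> no flip
Dir NE: first cell '.' (not opp) -> no flip
Dir W: first cell '.' (not opp) -> no flip
Dir E: first cell '.' (not opp) -> no flip
Dir SW: first cell '.' (not opp) -> no flip
Dir S: first cell '.' (not opp) -> no flip
Dir SE: opp run (3,3) capped by B -> flip
All flips: (3,3)

Answer: ........
........
..B.....
...BB...
...WBB..
...WWW..
........
........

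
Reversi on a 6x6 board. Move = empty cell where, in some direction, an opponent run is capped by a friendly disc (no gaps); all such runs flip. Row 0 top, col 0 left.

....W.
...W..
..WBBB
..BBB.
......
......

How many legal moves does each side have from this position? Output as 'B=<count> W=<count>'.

Answer: B=5 W=4

Derivation:
-- B to move --
(0,2): flips 1 -> legal
(0,3): flips 1 -> legal
(0,5): no bracket -> illegal
(1,1): flips 1 -> legal
(1,2): flips 1 -> legal
(1,4): no bracket -> illegal
(1,5): no bracket -> illegal
(2,1): flips 1 -> legal
(3,1): no bracket -> illegal
B mobility = 5
-- W to move --
(1,2): no bracket -> illegal
(1,4): no bracket -> illegal
(1,5): no bracket -> illegal
(2,1): no bracket -> illegal
(3,1): no bracket -> illegal
(3,5): flips 1 -> legal
(4,1): no bracket -> illegal
(4,2): flips 1 -> legal
(4,3): flips 2 -> legal
(4,4): flips 1 -> legal
(4,5): no bracket -> illegal
W mobility = 4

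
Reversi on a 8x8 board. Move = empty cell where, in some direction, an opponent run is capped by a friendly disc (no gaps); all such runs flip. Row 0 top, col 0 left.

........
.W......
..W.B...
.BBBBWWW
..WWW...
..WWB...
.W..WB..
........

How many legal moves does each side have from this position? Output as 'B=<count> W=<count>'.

-- B to move --
(0,0): flips 2 -> legal
(0,1): no bracket -> illegal
(0,2): no bracket -> illegal
(1,0): no bracket -> illegal
(1,2): flips 1 -> legal
(1,3): flips 1 -> legal
(2,0): no bracket -> illegal
(2,1): no bracket -> illegal
(2,3): no bracket -> illegal
(2,5): no bracket -> illegal
(2,6): no bracket -> illegal
(2,7): no bracket -> illegal
(4,1): no bracket -> illegal
(4,5): no bracket -> illegal
(4,6): flips 1 -> legal
(4,7): no bracket -> illegal
(5,0): no bracket -> illegal
(5,1): flips 3 -> legal
(5,5): flips 1 -> legal
(6,0): no bracket -> illegal
(6,2): flips 2 -> legal
(6,3): flips 3 -> legal
(7,0): flips 3 -> legal
(7,1): no bracket -> illegal
(7,2): no bracket -> illegal
(7,3): no bracket -> illegal
(7,4): flips 1 -> legal
(7,5): flips 3 -> legal
B mobility = 11
-- W to move --
(1,3): flips 1 -> legal
(1,4): flips 2 -> legal
(1,5): flips 2 -> legal
(2,0): flips 1 -> legal
(2,1): flips 1 -> legal
(2,3): flips 1 -> legal
(2,5): flips 1 -> legal
(3,0): flips 4 -> legal
(4,0): flips 1 -> legal
(4,1): no bracket -> illegal
(4,5): no bracket -> illegal
(5,5): flips 1 -> legal
(5,6): no bracket -> illegal
(6,3): no bracket -> illegal
(6,6): flips 1 -> legal
(7,4): no bracket -> illegal
(7,5): no bracket -> illegal
(7,6): flips 2 -> legal
W mobility = 12

Answer: B=11 W=12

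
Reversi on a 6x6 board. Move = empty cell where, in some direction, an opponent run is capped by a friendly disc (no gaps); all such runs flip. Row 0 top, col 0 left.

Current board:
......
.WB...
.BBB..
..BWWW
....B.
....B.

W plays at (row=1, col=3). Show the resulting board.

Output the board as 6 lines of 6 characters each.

Answer: ......
.WWW..
.BBW..
..BWWW
....B.
....B.

Derivation:
Place W at (1,3); scan 8 dirs for brackets.
Dir NW: first cell '.' (not opp) -> no flip
Dir N: first cell '.' (not opp) -> no flip
Dir NE: first cell '.' (not opp) -> no flip
Dir W: opp run (1,2) capped by W -> flip
Dir E: first cell '.' (not opp) -> no flip
Dir SW: opp run (2,2), next='.' -> no flip
Dir S: opp run (2,3) capped by W -> flip
Dir SE: first cell '.' (not opp) -> no flip
All flips: (1,2) (2,3)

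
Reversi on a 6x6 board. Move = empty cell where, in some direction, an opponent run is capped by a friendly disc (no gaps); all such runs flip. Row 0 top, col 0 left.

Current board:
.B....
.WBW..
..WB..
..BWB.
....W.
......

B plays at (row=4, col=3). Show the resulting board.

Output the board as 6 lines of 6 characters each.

Answer: .B....
.WBW..
..WB..
..BBB.
...BW.
......

Derivation:
Place B at (4,3); scan 8 dirs for brackets.
Dir NW: first cell 'B' (not opp) -> no flip
Dir N: opp run (3,3) capped by B -> flip
Dir NE: first cell 'B' (not opp) -> no flip
Dir W: first cell '.' (not opp) -> no flip
Dir E: opp run (4,4), next='.' -> no flip
Dir SW: first cell '.' (not opp) -> no flip
Dir S: first cell '.' (not opp) -> no flip
Dir SE: first cell '.' (not opp) -> no flip
All flips: (3,3)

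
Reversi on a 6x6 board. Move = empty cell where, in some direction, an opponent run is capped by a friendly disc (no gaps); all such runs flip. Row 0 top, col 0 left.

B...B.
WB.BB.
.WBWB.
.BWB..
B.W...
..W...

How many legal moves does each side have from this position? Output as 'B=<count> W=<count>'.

-- B to move --
(0,1): no bracket -> illegal
(1,2): no bracket -> illegal
(2,0): flips 2 -> legal
(3,0): no bracket -> illegal
(3,4): no bracket -> illegal
(4,1): flips 2 -> legal
(4,3): no bracket -> illegal
(5,1): flips 1 -> legal
(5,3): flips 1 -> legal
B mobility = 4
-- W to move --
(0,1): flips 1 -> legal
(0,2): no bracket -> illegal
(0,3): flips 1 -> legal
(0,5): flips 1 -> legal
(1,2): flips 2 -> legal
(1,5): flips 2 -> legal
(2,0): flips 1 -> legal
(2,5): flips 1 -> legal
(3,0): flips 1 -> legal
(3,4): flips 1 -> legal
(3,5): no bracket -> illegal
(4,1): flips 1 -> legal
(4,3): flips 1 -> legal
(4,4): no bracket -> illegal
(5,0): no bracket -> illegal
(5,1): no bracket -> illegal
W mobility = 11

Answer: B=4 W=11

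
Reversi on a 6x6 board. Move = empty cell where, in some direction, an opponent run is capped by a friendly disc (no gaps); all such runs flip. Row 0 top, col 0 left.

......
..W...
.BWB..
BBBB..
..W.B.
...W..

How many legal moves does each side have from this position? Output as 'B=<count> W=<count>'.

-- B to move --
(0,1): flips 1 -> legal
(0,2): flips 2 -> legal
(0,3): flips 1 -> legal
(1,1): flips 1 -> legal
(1,3): flips 1 -> legal
(4,1): no bracket -> illegal
(4,3): no bracket -> illegal
(5,1): flips 1 -> legal
(5,2): flips 1 -> legal
(5,4): no bracket -> illegal
B mobility = 7
-- W to move --
(1,0): no bracket -> illegal
(1,1): no bracket -> illegal
(1,3): no bracket -> illegal
(1,4): no bracket -> illegal
(2,0): flips 2 -> legal
(2,4): flips 2 -> legal
(3,4): flips 1 -> legal
(3,5): flips 1 -> legal
(4,0): flips 1 -> legal
(4,1): no bracket -> illegal
(4,3): no bracket -> illegal
(4,5): no bracket -> illegal
(5,4): no bracket -> illegal
(5,5): flips 2 -> legal
W mobility = 6

Answer: B=7 W=6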